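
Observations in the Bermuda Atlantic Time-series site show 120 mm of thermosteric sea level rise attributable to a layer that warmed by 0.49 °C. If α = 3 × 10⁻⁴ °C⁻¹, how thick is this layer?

H ≈ 816 m

H = Δh/(αΔT) = 0.12 / (3×10⁻⁴ × 0.49) ≈ 816.3 m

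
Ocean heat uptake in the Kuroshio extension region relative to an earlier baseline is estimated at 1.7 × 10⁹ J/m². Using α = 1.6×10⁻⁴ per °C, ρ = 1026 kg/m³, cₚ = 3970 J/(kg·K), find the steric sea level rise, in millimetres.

about 67 mm

Δh = αQ/(ρcₚ) = 1.6×10⁻⁴ × 1.7×10⁹ / (1026 × 3970) ≈ 0.066778 m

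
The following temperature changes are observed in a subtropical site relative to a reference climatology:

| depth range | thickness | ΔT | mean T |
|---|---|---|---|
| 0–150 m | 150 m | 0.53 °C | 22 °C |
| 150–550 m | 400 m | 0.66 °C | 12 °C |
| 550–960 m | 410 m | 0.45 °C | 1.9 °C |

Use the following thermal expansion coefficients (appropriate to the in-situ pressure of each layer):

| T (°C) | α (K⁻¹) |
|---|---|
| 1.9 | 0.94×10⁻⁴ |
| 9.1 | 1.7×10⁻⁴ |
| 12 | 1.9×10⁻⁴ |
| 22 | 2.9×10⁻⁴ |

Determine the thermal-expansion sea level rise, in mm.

Layer 1 at 22 °C → α = 2.9×10⁻⁴ K⁻¹
Layer 2 at 12 °C → α = 1.9×10⁻⁴ K⁻¹
Layer 3 at 1.9 °C → α = 0.94×10⁻⁴ K⁻¹
150 × 2.9×10⁻⁴ × 0.53 = 0.023055 m
400 × 1.9×10⁻⁴ × 0.66 = 0.05016 m
Layer 3: 0.94×10⁻⁴ × 0.45 × 410 = 0.017343 m
Δh = 0.023055 + 0.05016 + 0.017343 = 0.090558 m

90.6 mm of thermosteric rise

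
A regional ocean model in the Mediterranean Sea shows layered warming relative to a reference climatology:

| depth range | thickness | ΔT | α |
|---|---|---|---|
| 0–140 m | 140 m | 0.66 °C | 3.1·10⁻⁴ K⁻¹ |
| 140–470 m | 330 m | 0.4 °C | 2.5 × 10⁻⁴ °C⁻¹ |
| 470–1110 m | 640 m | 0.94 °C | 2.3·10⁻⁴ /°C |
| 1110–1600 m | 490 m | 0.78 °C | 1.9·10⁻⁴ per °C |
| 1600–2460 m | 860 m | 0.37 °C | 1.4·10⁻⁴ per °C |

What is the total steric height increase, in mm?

3.1×10⁻⁴ × 0.66 × 140 = 0.028644 m
140–470 m: 2.5×10⁻⁴ × 0.4 × 330 = 0.03300 m
640 × 2.3×10⁻⁴ × 0.94 = 0.138368 m
Layer 4: 490 × 1.9×10⁻⁴ × 0.78 = 0.072618 m
860 × 0.37 × 1.4×10⁻⁴ = 0.044548 m
Δh = 0.028644 + 0.03300 + 0.138368 + 0.072618 + 0.044548 = 0.317178 m ≈ 317 mm

about 317 mm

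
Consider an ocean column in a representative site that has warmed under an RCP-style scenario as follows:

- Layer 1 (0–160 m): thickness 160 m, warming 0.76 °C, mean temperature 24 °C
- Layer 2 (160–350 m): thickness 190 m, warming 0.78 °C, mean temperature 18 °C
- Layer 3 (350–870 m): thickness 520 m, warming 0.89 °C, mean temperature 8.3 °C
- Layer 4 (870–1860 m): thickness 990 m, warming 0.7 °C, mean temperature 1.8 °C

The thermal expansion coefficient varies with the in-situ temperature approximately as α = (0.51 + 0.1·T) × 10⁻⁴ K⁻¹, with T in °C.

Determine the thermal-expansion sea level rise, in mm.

Δh ≈ 179 mm

Layer 1: α = (0.51 + 0.1×24)×10⁻⁴ = 2.91×10⁻⁴ K⁻¹
Layer 2: α = (0.51 + 0.1×18)×10⁻⁴ = 2.31×10⁻⁴ K⁻¹
Layer 3: α = (0.51 + 0.1×8.3)×10⁻⁴ = 1.34×10⁻⁴ K⁻¹
Layer 4: α = (0.51 + 0.1×1.8)×10⁻⁴ = 0.69×10⁻⁴ K⁻¹
0–160 m: 2.91×10⁻⁴ × 160 × 0.76 = 0.0353856 m
160–350 m: 0.78 × 2.31×10⁻⁴ × 190 = 0.0342342 m
520 × 1.34×10⁻⁴ × 0.89 = 0.0620152 m
Layer 4: 0.7 × 990 × 0.69×10⁻⁴ = 0.047817 m
Δh = 0.0353856 + 0.0342342 + 0.0620152 + 0.047817 = 0.179452 m ≈ 179 mm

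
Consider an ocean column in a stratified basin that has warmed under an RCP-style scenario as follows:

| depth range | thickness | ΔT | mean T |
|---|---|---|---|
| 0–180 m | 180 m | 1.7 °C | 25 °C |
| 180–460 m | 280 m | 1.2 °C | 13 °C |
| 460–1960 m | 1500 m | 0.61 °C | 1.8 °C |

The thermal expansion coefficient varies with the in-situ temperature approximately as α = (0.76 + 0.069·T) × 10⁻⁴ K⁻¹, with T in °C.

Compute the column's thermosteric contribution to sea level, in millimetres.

Layer 1: α = (0.76 + 0.069×25)×10⁻⁴ = 2.485×10⁻⁴ K⁻¹
Layer 2: α = (0.76 + 0.069×13)×10⁻⁴ = 1.657×10⁻⁴ K⁻¹
Layer 3: α = (0.76 + 0.069×1.8)×10⁻⁴ = 0.8842×10⁻⁴ K⁻¹
2.485×10⁻⁴ × 180 × 1.7 = 0.076041 m
Layer 2: 280 × 1.657×10⁻⁴ × 1.2 = 0.0556752 m
1500 × 0.61 × 0.8842×10⁻⁴ = 0.0809043 m
Δh = 0.076041 + 0.0556752 + 0.0809043 = 0.2126205 m ≈ 213 mm

213 mm of thermosteric rise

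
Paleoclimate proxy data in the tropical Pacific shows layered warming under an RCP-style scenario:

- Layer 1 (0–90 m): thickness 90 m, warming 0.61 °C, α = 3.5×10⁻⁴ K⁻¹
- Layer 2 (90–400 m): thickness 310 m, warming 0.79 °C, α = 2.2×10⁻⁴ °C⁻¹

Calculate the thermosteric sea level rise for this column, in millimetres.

0–90 m: 0.61 × 90 × 3.5×10⁻⁴ = 0.019215 m
0.79 × 310 × 2.2×10⁻⁴ = 0.053878 m
Δh = 0.019215 + 0.053878 = 0.073093 m

Δh = 73 mm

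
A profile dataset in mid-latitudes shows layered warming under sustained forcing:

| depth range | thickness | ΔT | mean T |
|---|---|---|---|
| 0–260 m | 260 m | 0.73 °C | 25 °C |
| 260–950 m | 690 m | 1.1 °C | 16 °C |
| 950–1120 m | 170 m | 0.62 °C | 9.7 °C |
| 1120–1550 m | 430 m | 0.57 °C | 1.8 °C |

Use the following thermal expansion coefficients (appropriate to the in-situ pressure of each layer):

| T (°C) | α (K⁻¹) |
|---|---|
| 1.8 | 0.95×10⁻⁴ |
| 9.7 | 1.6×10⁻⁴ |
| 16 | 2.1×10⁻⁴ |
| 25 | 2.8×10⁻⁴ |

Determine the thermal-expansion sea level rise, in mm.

Layer 1 at 25 °C → α = 2.8×10⁻⁴ K⁻¹
Layer 2 at 16 °C → α = 2.1×10⁻⁴ K⁻¹
Layer 3 at 9.7 °C → α = 1.6×10⁻⁴ K⁻¹
Layer 4 at 1.8 °C → α = 0.95×10⁻⁴ K⁻¹
Layer 1: 260 × 0.73 × 2.8×10⁻⁴ = 0.053144 m
Layer 2: 690 × 2.1×10⁻⁴ × 1.1 = 0.15939 m
950–1120 m: 0.62 × 170 × 1.6×10⁻⁴ = 0.016864 m
Layer 4: 0.95×10⁻⁴ × 0.57 × 430 = 0.0232845 m
Δh = 0.053144 + 0.15939 + 0.016864 + 0.0232845 = 0.2526825 m ≈ 253 mm

Δh = 253 mm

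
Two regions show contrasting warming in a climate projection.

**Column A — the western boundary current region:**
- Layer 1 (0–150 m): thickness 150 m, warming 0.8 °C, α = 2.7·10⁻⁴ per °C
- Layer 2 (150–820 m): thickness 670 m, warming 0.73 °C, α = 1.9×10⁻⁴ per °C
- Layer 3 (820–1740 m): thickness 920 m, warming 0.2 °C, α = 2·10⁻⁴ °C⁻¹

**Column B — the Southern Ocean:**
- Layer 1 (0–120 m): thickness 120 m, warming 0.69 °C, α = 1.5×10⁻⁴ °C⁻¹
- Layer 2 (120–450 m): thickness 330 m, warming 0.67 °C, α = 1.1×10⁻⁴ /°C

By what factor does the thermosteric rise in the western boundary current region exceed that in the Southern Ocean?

4.4

A 0–150 m: 150 × 2.7×10⁻⁴ × 0.8 = 0.03240 m
A 0.73 × 1.9×10⁻⁴ × 670 = 0.092929 m
A 820–1740 m: 0.2 × 920 × 2×10⁻⁴ = 0.03680 m
A total: 0.162129 m
B Layer 1: 0.69 × 1.5×10⁻⁴ × 120 = 0.01242 m
B 330 × 0.67 × 1.1×10⁻⁴ = 0.024321 m
B total: 0.036741 m
Ratio: 0.162129 / 0.036741 ≈ 4.413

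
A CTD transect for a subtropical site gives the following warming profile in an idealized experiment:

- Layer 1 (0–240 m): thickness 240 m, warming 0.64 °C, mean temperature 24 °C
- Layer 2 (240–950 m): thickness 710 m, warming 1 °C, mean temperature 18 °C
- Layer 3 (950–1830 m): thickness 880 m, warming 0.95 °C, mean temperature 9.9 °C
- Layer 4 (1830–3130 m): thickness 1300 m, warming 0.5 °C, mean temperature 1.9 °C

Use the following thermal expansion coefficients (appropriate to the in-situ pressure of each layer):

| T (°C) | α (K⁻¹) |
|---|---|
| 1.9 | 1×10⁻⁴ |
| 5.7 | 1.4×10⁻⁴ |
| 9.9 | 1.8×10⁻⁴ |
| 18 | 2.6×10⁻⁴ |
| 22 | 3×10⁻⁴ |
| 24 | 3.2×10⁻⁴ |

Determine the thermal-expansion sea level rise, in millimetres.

about 449 mm

Layer 1 at 24 °C → α = 3.2×10⁻⁴ K⁻¹
Layer 2 at 18 °C → α = 2.6×10⁻⁴ K⁻¹
Layer 3 at 9.9 °C → α = 1.8×10⁻⁴ K⁻¹
Layer 4 at 1.9 °C → α = 1×10⁻⁴ K⁻¹
240 × 3.2×10⁻⁴ × 0.64 = 0.049152 m
240–950 m: 2.6×10⁻⁴ × 1 × 710 = 0.18460 m
950–1830 m: 880 × 0.95 × 1.8×10⁻⁴ = 0.15048 m
1830–3130 m: 0.5 × 1300 × 1×10⁻⁴ = 0.06500 m
Δh = 0.049152 + 0.18460 + 0.15048 + 0.06500 = 0.449232 m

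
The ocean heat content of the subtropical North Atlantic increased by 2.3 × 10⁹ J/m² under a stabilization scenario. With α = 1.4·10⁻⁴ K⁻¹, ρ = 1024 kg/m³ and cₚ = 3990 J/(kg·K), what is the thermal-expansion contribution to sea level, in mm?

Δh ≈ 78.8 mm

Δh = αQ/(ρcₚ) = 1.4×10⁻⁴ × 2.3×10⁹ / (1024 × 3990) ≈ 0.07881 m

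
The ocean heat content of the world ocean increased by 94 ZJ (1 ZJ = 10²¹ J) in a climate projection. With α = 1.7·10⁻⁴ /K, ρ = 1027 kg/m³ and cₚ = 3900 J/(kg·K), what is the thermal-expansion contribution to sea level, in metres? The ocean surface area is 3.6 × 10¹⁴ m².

0.011 m of thermosteric rise

Per unit area: Q = 94×10²¹ / (3.6×10¹⁴) ≈ 2.611×10⁸ J/m²
Δh = αQ/(ρcₚ) = 1.7×10⁻⁴ × 2.611×10⁸ / (1027 × 3900) ≈ 0.011082 m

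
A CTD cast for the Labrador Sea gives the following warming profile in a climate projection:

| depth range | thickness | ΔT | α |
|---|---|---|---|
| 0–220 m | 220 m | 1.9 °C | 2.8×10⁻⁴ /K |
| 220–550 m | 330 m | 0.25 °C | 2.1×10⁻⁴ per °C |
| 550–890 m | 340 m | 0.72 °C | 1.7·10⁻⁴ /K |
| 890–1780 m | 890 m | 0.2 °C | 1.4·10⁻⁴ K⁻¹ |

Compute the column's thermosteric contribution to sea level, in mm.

about 201 mm

0–220 m: 220 × 1.9 × 2.8×10⁻⁴ = 0.11704 m
Layer 2: 2.1×10⁻⁴ × 330 × 0.25 = 0.017325 m
340 × 0.72 × 1.7×10⁻⁴ = 0.041616 m
Layer 4: 1.4×10⁻⁴ × 890 × 0.2 = 0.02492 m
Δh = 0.11704 + 0.017325 + 0.041616 + 0.02492 = 0.200901 m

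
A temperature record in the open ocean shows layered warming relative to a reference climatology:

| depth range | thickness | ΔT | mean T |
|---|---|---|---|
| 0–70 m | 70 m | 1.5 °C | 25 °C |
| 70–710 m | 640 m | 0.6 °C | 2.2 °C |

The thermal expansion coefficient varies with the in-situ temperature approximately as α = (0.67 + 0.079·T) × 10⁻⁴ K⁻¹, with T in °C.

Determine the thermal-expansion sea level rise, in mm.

Layer 1: α = (0.67 + 0.079×25)×10⁻⁴ = 2.645×10⁻⁴ K⁻¹
Layer 2: α = (0.67 + 0.079×2.2)×10⁻⁴ = 0.8438×10⁻⁴ K⁻¹
Layer 1: 2.645×10⁻⁴ × 1.5 × 70 = 0.0277725 m
70–710 m: 640 × 0.6 × 0.8438×10⁻⁴ = 0.03240192 m
Δh = 0.0277725 + 0.03240192 = 0.06017442 m ≈ 60.2 mm

60.2 mm of thermosteric rise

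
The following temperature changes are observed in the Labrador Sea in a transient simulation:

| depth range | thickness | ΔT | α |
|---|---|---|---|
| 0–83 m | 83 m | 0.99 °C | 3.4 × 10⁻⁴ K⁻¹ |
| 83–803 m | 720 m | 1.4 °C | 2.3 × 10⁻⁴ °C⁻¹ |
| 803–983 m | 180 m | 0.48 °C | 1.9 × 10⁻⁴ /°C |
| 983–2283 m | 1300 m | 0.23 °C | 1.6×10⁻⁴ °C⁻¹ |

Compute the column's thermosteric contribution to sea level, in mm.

324 mm

Layer 1: 83 × 0.99 × 3.4×10⁻⁴ = 0.0279378 m
2.3×10⁻⁴ × 1.4 × 720 = 0.23184 m
Layer 3: 0.48 × 180 × 1.9×10⁻⁴ = 0.016416 m
983–2283 m: 1.6×10⁻⁴ × 0.23 × 1300 = 0.04784 m
Δh = 0.0279378 + 0.23184 + 0.016416 + 0.04784 = 0.3240338 m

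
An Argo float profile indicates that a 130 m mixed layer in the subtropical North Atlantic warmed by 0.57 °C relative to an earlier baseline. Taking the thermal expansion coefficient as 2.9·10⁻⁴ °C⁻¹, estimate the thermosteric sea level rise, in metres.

0.0215 m

Δh = αΔT·H = 2.9×10⁻⁴ × 0.57 × 130 = 0.021489 m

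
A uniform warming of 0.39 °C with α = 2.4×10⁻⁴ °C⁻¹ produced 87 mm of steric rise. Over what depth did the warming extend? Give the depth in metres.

about 930 m

H = Δh/(αΔT) = 0.087 / (2.4×10⁻⁴ × 0.39) ≈ 929.5 m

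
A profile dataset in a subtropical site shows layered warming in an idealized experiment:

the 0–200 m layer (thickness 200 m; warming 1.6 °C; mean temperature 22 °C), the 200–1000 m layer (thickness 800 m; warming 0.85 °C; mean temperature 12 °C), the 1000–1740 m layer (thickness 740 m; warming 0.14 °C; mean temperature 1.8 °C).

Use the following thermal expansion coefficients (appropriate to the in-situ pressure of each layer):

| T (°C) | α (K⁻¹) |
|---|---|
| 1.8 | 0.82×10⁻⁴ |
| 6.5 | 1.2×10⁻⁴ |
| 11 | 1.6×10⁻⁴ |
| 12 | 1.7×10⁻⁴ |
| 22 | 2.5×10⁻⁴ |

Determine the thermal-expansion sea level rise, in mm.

about 204 mm

Layer 1 at 22 °C → α = 2.5×10⁻⁴ K⁻¹
Layer 2 at 12 °C → α = 1.7×10⁻⁴ K⁻¹
Layer 3 at 1.8 °C → α = 0.82×10⁻⁴ K⁻¹
Layer 1: 200 × 2.5×10⁻⁴ × 1.6 = 0.08000 m
200–1000 m: 800 × 0.85 × 1.7×10⁻⁴ = 0.11560 m
Layer 3: 740 × 0.14 × 0.82×10⁻⁴ = 0.0084952 m
Δh = 0.08000 + 0.11560 + 0.0084952 = 0.2040952 m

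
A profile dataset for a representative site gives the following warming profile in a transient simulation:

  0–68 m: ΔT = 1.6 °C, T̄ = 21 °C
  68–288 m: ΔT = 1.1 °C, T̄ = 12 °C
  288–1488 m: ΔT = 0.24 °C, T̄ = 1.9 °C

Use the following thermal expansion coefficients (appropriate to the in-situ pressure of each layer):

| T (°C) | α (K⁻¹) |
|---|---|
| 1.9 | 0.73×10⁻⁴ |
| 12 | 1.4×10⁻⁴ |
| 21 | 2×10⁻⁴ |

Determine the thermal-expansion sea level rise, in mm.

Δh ≈ 77 mm

Layer 1 at 21 °C → α = 2×10⁻⁴ K⁻¹
Layer 2 at 12 °C → α = 1.4×10⁻⁴ K⁻¹
Layer 3 at 1.9 °C → α = 0.73×10⁻⁴ K⁻¹
Layer 1: 68 × 2×10⁻⁴ × 1.6 = 0.02176 m
Layer 2: 1.1 × 220 × 1.4×10⁻⁴ = 0.03388 m
Layer 3: 1200 × 0.73×10⁻⁴ × 0.24 = 0.021024 m
Δh = 0.02176 + 0.03388 + 0.021024 = 0.076664 m ≈ 77 mm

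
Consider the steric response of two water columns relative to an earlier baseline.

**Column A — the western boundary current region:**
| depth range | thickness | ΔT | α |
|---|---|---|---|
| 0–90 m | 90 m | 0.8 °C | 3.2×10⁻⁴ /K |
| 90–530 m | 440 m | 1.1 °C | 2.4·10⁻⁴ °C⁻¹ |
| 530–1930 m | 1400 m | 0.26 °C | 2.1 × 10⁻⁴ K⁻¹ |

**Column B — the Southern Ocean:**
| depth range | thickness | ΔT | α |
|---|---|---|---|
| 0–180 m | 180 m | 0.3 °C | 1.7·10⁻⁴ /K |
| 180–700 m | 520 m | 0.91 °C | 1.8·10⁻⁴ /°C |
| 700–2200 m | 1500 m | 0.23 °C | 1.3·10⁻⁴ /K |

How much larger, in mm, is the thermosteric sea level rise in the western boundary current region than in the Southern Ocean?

76 mm larger

A 0–90 m: 0.8 × 90 × 3.2×10⁻⁴ = 0.02304 m
A 90–530 m: 440 × 1.1 × 2.4×10⁻⁴ = 0.11616 m
A Layer 3: 1400 × 2.1×10⁻⁴ × 0.26 = 0.07644 m
A total: 0.21564 m
B 0–180 m: 1.7×10⁻⁴ × 180 × 0.3 = 0.00918 m
B 0.91 × 1.8×10⁻⁴ × 520 = 0.085176 m
B Layer 3: 1500 × 0.23 × 1.3×10⁻⁴ = 0.04485 m
B total: 0.139206 m
Difference: 0.21564 − 0.139206 = 0.076434 m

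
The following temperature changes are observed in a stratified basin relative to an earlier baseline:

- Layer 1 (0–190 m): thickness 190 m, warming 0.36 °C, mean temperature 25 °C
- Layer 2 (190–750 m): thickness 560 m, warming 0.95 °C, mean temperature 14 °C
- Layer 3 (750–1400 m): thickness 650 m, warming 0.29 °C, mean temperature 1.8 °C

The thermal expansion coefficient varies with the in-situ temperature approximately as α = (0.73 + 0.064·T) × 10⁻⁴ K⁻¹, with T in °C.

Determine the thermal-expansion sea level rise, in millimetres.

Layer 1: α = (0.73 + 0.064×25)×10⁻⁴ = 2.33×10⁻⁴ K⁻¹
Layer 2: α = (0.73 + 0.064×14)×10⁻⁴ = 1.626×10⁻⁴ K⁻¹
Layer 3: α = (0.73 + 0.064×1.8)×10⁻⁴ = 0.8452×10⁻⁴ K⁻¹
0–190 m: 190 × 2.33×10⁻⁴ × 0.36 = 0.0159372 m
Layer 2: 1.626×10⁻⁴ × 560 × 0.95 = 0.0865032 m
650 × 0.29 × 0.8452×10⁻⁴ = 0.01593202 m
Δh = 0.0159372 + 0.0865032 + 0.01593202 = 0.11837242 m

Δh = 118 mm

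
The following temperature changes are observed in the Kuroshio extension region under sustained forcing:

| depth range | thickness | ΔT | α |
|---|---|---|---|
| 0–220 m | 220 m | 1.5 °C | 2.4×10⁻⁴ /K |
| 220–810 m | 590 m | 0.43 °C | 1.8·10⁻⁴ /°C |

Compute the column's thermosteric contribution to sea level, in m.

Δh ≈ 0.125 m

0–220 m: 220 × 1.5 × 2.4×10⁻⁴ = 0.07920 m
220–810 m: 0.43 × 1.8×10⁻⁴ × 590 = 0.045666 m
Δh = 0.07920 + 0.045666 = 0.124866 m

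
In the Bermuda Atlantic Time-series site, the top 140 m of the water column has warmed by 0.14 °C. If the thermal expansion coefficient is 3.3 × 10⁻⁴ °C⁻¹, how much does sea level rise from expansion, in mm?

about 6.47 mm

Δh = αΔT·H = 3.3×10⁻⁴ × 0.14 × 140 = 0.006468 m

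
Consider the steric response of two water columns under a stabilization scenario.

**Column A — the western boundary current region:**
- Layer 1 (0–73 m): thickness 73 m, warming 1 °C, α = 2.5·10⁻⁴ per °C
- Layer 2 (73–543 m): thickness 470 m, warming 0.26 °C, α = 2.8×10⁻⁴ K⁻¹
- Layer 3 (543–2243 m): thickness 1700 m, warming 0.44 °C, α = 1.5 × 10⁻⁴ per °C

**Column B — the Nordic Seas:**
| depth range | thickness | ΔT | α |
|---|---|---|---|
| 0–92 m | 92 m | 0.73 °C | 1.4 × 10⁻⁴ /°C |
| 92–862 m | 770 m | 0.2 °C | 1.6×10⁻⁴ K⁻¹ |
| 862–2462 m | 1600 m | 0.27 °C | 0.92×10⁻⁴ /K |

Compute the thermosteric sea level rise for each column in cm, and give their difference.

A: 16.5 cm; B: 7.38 cm; difference 9.09 cm

A Layer 1: 73 × 1 × 2.5×10⁻⁴ = 0.01825 m
A 73–543 m: 470 × 0.26 × 2.8×10⁻⁴ = 0.034216 m
A 543–2243 m: 0.44 × 1700 × 1.5×10⁻⁴ = 0.11220 m
A total: 0.164666 m
B Layer 1: 0.73 × 1.4×10⁻⁴ × 92 = 0.0094024 m
B 92–862 m: 770 × 0.2 × 1.6×10⁻⁴ = 0.02464 m
B Layer 3: 0.27 × 0.92×10⁻⁴ × 1600 = 0.039744 m
B total: 0.0737864 m
Difference: 0.164666 − 0.0737864 = 0.0908796 m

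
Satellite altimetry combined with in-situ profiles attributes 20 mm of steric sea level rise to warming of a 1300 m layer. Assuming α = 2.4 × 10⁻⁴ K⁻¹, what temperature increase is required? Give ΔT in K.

about 0.0641 K

ΔT = Δh/(αH) = 0.02 / (2.4×10⁻⁴ × 1300) ≈ 0.06410 K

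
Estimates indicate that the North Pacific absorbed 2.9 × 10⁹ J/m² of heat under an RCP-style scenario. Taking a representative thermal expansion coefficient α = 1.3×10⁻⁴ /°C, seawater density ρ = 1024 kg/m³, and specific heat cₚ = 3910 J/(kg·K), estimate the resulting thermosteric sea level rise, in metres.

Δh = αQ/(ρcₚ) = 1.3×10⁻⁴ × 2.9×10⁹ / (1024 × 3910) ≈ 0.09416 m

0.0942 m of thermosteric rise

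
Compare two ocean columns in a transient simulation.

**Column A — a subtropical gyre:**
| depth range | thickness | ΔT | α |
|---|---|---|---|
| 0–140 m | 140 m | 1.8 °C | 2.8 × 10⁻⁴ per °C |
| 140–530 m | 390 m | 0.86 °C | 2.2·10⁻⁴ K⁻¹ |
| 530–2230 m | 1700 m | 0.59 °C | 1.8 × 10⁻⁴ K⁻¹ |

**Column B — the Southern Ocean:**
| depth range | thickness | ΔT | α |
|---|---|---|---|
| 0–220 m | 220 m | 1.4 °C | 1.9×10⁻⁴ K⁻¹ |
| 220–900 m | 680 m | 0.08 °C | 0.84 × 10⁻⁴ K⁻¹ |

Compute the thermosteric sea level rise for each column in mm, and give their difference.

Δh_A ≈ 325 mm, Δh_B ≈ 63.1 mm; difference ≈ 262 mm

A 140 × 1.8 × 2.8×10⁻⁴ = 0.07056 m
A Layer 2: 390 × 0.86 × 2.2×10⁻⁴ = 0.073788 m
A 0.59 × 1.8×10⁻⁴ × 1700 = 0.18054 m
A total: 0.324888 m
B Layer 1: 1.9×10⁻⁴ × 1.4 × 220 = 0.05852 m
B 680 × 0.08 × 0.84×10⁻⁴ = 0.0045696 m
B total: 0.0630896 m
Difference: 0.324888 − 0.0630896 = 0.2617984 m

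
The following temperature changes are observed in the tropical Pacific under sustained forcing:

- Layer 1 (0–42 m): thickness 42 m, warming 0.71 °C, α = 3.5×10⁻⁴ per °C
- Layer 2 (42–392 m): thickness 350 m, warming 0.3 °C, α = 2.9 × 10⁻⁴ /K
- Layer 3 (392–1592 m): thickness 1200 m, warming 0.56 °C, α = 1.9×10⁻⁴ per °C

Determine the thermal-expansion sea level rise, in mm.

Layer 1: 0.71 × 3.5×10⁻⁴ × 42 = 0.010437 m
42–392 m: 0.3 × 350 × 2.9×10⁻⁴ = 0.03045 m
Layer 3: 0.56 × 1200 × 1.9×10⁻⁴ = 0.12768 m
Δh = 0.010437 + 0.03045 + 0.12768 = 0.168567 m

Δh = 170 mm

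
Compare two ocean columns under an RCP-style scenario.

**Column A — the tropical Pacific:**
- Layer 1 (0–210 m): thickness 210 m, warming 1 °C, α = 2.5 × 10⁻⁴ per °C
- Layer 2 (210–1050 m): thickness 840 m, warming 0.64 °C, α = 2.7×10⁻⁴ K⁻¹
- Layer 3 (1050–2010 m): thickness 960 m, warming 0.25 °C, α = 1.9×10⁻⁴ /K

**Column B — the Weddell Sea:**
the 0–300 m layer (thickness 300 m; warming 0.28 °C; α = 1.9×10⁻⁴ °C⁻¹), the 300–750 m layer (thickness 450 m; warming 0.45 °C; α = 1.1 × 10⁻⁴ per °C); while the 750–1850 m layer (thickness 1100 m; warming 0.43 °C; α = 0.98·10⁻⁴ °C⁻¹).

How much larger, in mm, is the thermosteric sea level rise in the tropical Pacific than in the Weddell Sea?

A 1 × 210 × 2.5×10⁻⁴ = 0.05250 m
A 840 × 2.7×10⁻⁴ × 0.64 = 0.145152 m
A 960 × 0.25 × 1.9×10⁻⁴ = 0.04560 m
A total: 0.243252 m
B 300 × 0.28 × 1.9×10⁻⁴ = 0.01596 m
B 300–750 m: 1.1×10⁻⁴ × 0.45 × 450 = 0.022275 m
B 1100 × 0.43 × 0.98×10⁻⁴ = 0.046354 m
B total: 0.084589 m
Difference: 0.243252 − 0.084589 = 0.158663 m

159 mm larger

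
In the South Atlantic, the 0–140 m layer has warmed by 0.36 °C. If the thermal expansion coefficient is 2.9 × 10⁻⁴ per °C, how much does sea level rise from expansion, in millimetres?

Δh = αΔT·H = 2.9×10⁻⁴ × 0.36 × 140 = 0.014616 m

14.6 mm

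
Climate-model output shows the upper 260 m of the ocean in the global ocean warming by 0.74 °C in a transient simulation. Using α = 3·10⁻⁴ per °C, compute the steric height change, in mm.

Δh = 57.7 mm

Δh = αΔT·H = 3×10⁻⁴ × 0.74 × 260 = 0.05772 m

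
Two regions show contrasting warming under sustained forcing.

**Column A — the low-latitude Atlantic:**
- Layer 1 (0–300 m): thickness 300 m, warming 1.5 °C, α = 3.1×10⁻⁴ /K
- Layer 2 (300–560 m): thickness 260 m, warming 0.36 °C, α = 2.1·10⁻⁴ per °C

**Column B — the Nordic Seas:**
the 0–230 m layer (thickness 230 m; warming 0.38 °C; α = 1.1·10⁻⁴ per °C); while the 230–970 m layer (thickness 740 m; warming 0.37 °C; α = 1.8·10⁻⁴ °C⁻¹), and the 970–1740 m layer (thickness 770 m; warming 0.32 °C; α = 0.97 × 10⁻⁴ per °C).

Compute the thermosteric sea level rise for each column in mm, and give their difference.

Δh_A ≈ 159 mm, Δh_B ≈ 82.8 mm; difference ≈ 76.4 mm

A 0–300 m: 300 × 3.1×10⁻⁴ × 1.5 = 0.13950 m
A 2.1×10⁻⁴ × 0.36 × 260 = 0.019656 m
A total: 0.159156 m
B 0.38 × 230 × 1.1×10⁻⁴ = 0.009614 m
B Layer 2: 1.8×10⁻⁴ × 740 × 0.37 = 0.049284 m
B 0.97×10⁻⁴ × 770 × 0.32 = 0.0239008 m
B total: 0.0827988 m
Difference: 0.159156 − 0.0827988 = 0.0763572 m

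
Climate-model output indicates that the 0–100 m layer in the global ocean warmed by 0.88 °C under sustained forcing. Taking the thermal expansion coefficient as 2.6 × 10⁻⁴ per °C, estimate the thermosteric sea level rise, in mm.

about 23 mm

Δh = αΔT·H = 2.6×10⁻⁴ × 0.88 × 100 = 0.02288 m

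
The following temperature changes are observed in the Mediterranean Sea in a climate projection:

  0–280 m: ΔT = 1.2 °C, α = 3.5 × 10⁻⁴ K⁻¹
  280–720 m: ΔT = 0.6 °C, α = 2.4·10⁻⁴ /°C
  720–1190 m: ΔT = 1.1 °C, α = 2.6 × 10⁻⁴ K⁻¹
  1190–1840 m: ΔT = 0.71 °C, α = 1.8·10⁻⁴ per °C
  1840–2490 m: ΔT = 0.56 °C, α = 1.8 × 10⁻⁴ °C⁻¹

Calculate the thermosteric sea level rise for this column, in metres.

0–280 m: 3.5×10⁻⁴ × 1.2 × 280 = 0.11760 m
Layer 2: 2.4×10⁻⁴ × 0.6 × 440 = 0.06336 m
720–1190 m: 470 × 1.1 × 2.6×10⁻⁴ = 0.13442 m
1190–1840 m: 650 × 1.8×10⁻⁴ × 0.71 = 0.08307 m
Layer 5: 0.56 × 650 × 1.8×10⁻⁴ = 0.06552 m
Δh = 0.11760 + 0.06336 + 0.13442 + 0.08307 + 0.06552 = 0.46397 m

Δh ≈ 0.464 m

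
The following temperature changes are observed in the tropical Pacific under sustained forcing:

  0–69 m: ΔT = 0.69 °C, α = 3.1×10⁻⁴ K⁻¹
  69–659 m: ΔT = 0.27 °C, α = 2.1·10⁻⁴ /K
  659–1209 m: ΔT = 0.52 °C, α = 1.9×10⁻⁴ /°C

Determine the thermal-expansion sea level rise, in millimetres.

69 × 3.1×10⁻⁴ × 0.69 = 0.0147591 m
69–659 m: 590 × 0.27 × 2.1×10⁻⁴ = 0.033453 m
Layer 3: 0.52 × 1.9×10⁻⁴ × 550 = 0.05434 m
Δh = 0.0147591 + 0.033453 + 0.05434 = 0.1025521 m ≈ 103 mm

103 mm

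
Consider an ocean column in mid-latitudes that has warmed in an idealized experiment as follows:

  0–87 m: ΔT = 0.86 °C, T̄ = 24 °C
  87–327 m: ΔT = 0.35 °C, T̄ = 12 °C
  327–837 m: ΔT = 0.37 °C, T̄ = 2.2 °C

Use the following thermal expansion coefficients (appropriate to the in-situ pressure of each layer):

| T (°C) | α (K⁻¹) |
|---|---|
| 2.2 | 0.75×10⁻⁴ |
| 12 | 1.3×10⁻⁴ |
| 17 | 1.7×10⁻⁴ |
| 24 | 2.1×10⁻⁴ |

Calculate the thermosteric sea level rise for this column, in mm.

Δh ≈ 40.8 mm

Layer 1 at 24 °C → α = 2.1×10⁻⁴ K⁻¹
Layer 2 at 12 °C → α = 1.3×10⁻⁴ K⁻¹
Layer 3 at 2.2 °C → α = 0.75×10⁻⁴ K⁻¹
Layer 1: 2.1×10⁻⁴ × 87 × 0.86 = 0.0157122 m
0.35 × 1.3×10⁻⁴ × 240 = 0.01092 m
327–837 m: 0.37 × 0.75×10⁻⁴ × 510 = 0.0141525 m
Δh = 0.0157122 + 0.01092 + 0.0141525 = 0.0407847 m ≈ 40.8 mm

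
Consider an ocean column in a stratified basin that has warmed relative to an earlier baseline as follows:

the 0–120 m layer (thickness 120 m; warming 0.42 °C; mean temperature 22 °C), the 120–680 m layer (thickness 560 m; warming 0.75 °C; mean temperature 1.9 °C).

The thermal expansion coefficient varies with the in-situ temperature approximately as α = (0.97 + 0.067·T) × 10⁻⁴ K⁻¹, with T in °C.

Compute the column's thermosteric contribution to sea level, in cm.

Layer 1: α = (0.97 + 0.067×22)×10⁻⁴ = 2.444×10⁻⁴ K⁻¹
Layer 2: α = (0.97 + 0.067×1.9)×10⁻⁴ = 1.0973×10⁻⁴ K⁻¹
0–120 m: 2.444×10⁻⁴ × 120 × 0.42 = 0.01231776 m
Layer 2: 1.0973×10⁻⁴ × 0.75 × 560 = 0.0460866 m
Δh = 0.01231776 + 0.0460866 = 0.05840436 m

Δh ≈ 5.8 cm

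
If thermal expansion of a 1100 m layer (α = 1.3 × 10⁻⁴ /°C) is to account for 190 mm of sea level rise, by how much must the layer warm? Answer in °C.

about 1.33 °C

ΔT = Δh/(αH) = 0.19 / (1.3×10⁻⁴ × 1100) ≈ 1.329 °C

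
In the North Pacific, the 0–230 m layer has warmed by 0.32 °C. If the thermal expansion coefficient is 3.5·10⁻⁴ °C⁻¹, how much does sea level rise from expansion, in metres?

Δh = αΔT·H = 3.5×10⁻⁴ × 0.32 × 230 = 0.02576 m

0.0258 m of thermosteric rise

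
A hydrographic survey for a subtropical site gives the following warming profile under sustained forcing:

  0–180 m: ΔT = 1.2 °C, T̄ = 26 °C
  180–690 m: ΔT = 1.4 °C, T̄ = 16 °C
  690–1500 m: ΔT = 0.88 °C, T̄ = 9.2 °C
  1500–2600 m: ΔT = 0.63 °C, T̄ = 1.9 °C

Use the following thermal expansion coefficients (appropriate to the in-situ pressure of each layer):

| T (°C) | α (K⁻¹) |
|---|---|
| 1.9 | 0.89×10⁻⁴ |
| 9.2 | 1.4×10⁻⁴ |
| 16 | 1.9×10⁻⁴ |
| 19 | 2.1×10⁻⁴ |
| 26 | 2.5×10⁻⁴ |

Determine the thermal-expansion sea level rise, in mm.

Layer 1 at 26 °C → α = 2.5×10⁻⁴ K⁻¹
Layer 2 at 16 °C → α = 1.9×10⁻⁴ K⁻¹
Layer 3 at 9.2 °C → α = 1.4×10⁻⁴ K⁻¹
Layer 4 at 1.9 °C → α = 0.89×10⁻⁴ K⁻¹
180 × 1.2 × 2.5×10⁻⁴ = 0.05400 m
Layer 2: 1.9×10⁻⁴ × 510 × 1.4 = 0.13566 m
0.88 × 810 × 1.4×10⁻⁴ = 0.099792 m
1500–2600 m: 1100 × 0.89×10⁻⁴ × 0.63 = 0.061677 m
Δh = 0.05400 + 0.13566 + 0.099792 + 0.061677 = 0.351129 m ≈ 351 mm

351 mm of thermosteric rise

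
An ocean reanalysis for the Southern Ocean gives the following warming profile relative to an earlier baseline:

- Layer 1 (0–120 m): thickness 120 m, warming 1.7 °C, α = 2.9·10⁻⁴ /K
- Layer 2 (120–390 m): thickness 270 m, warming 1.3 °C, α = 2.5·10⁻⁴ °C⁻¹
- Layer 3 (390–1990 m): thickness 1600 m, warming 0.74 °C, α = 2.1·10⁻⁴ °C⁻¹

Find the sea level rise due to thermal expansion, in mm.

Layer 1: 1.7 × 120 × 2.9×10⁻⁴ = 0.05916 m
270 × 1.3 × 2.5×10⁻⁴ = 0.08775 m
1600 × 2.1×10⁻⁴ × 0.74 = 0.24864 m
Δh = 0.05916 + 0.08775 + 0.24864 = 0.39555 m ≈ 396 mm

396 mm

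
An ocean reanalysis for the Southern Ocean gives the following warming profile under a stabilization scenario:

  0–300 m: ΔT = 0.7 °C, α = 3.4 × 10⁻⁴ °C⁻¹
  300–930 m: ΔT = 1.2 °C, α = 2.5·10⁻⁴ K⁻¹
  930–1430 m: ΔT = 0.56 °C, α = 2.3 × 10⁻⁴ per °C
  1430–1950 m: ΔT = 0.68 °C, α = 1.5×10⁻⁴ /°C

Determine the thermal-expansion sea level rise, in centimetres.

about 37.8 cm

0–300 m: 3.4×10⁻⁴ × 0.7 × 300 = 0.07140 m
Layer 2: 2.5×10⁻⁴ × 630 × 1.2 = 0.18900 m
2.3×10⁻⁴ × 0.56 × 500 = 0.06440 m
Layer 4: 520 × 0.68 × 1.5×10⁻⁴ = 0.05304 m
Δh = 0.07140 + 0.18900 + 0.06440 + 0.05304 = 0.37784 m ≈ 37.8 cm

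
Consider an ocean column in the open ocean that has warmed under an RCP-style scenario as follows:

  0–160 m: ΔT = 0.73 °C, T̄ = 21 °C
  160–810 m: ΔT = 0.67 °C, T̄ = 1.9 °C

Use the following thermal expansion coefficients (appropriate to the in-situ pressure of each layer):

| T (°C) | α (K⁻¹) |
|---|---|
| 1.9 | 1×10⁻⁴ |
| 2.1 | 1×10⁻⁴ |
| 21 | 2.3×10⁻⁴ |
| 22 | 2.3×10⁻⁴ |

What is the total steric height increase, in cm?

Δh ≈ 7.04 cm

Layer 1 at 21 °C → α = 2.3×10⁻⁴ K⁻¹
Layer 2 at 1.9 °C → α = 1×10⁻⁴ K⁻¹
0–160 m: 160 × 2.3×10⁻⁴ × 0.73 = 0.026864 m
160–810 m: 650 × 1×10⁻⁴ × 0.67 = 0.04355 m
Δh = 0.026864 + 0.04355 = 0.070414 m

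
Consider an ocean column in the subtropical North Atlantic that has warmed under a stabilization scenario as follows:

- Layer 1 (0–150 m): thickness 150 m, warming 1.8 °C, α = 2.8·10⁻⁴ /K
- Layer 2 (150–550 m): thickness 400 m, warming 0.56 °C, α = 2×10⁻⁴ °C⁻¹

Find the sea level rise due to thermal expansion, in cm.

0–150 m: 150 × 1.8 × 2.8×10⁻⁴ = 0.07560 m
150–550 m: 0.56 × 400 × 2×10⁻⁴ = 0.04480 m
Δh = 0.07560 + 0.04480 = 0.12040 m

Δh ≈ 12.0 cm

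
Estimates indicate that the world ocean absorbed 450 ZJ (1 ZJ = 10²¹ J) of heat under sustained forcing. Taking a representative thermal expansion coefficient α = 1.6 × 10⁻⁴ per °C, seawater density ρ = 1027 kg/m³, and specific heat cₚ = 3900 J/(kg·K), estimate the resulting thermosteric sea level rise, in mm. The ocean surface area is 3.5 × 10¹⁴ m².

Per unit area: Q = 450×10²¹ / (3.5×10¹⁴) ≈ 1.286×10⁹ J/m²
Δh = αQ/(ρcₚ) = 1.6×10⁻⁴ × 1.286×10⁹ / (1027 × 3900) ≈ 0.051372 m

51.4 mm of thermosteric rise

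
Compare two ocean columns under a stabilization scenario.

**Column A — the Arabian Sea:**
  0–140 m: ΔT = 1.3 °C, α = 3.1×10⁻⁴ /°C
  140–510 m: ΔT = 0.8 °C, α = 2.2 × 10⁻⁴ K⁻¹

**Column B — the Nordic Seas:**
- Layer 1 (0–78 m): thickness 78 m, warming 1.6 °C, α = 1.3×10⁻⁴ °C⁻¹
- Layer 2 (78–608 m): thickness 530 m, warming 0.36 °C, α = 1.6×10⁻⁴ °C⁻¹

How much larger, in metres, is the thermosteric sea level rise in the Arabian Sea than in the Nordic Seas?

A Layer 1: 140 × 1.3 × 3.1×10⁻⁴ = 0.05642 m
A Layer 2: 2.2×10⁻⁴ × 370 × 0.8 = 0.06512 m
A total: 0.12154 m
B 1.6 × 1.3×10⁻⁴ × 78 = 0.016224 m
B 78–608 m: 0.36 × 1.6×10⁻⁴ × 530 = 0.030528 m
B total: 0.046752 m
Difference: 0.12154 − 0.046752 = 0.074788 m

0.075 m larger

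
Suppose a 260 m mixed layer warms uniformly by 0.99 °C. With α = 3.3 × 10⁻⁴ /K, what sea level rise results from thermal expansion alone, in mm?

Δh = 85 mm

Δh = αΔT·H = 3.3×10⁻⁴ × 0.99 × 260 = 0.084942 m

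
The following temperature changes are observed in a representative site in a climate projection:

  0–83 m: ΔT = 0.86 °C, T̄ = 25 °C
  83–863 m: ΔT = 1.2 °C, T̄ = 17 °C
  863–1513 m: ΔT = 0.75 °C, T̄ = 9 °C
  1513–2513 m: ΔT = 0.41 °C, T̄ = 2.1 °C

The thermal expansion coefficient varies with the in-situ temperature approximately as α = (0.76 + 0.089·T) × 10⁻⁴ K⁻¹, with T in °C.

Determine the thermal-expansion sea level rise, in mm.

Δh ≈ 349 mm

Layer 1: α = (0.76 + 0.089×25)×10⁻⁴ = 2.985×10⁻⁴ K⁻¹
Layer 2: α = (0.76 + 0.089×17)×10⁻⁴ = 2.273×10⁻⁴ K⁻¹
Layer 3: α = (0.76 + 0.089×9)×10⁻⁴ = 1.561×10⁻⁴ K⁻¹
Layer 4: α = (0.76 + 0.089×2.1)×10⁻⁴ = 0.9469×10⁻⁴ K⁻¹
0–83 m: 0.86 × 83 × 2.985×10⁻⁴ = 0.02130693 m
Layer 2: 2.273×10⁻⁴ × 780 × 1.2 = 0.2127528 m
650 × 0.75 × 1.561×10⁻⁴ = 0.07609875 m
1000 × 0.41 × 0.9469×10⁻⁴ = 0.0388229 m
Δh = 0.02130693 + 0.2127528 + 0.07609875 + 0.0388229 = 0.34898138 m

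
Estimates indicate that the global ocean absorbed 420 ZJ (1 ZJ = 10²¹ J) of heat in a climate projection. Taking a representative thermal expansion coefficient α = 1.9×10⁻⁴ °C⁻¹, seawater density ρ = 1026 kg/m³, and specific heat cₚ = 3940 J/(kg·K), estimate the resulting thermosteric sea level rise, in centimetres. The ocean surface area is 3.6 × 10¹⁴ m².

Per unit area: Q = 420×10²¹ / (3.6×10¹⁴) ≈ 1.167×10⁹ J/m²
Δh = αQ/(ρcₚ) = 1.9×10⁻⁴ × 1.167×10⁹ / (1026 × 3940) ≈ 0.054851 m

5.5 cm of thermosteric rise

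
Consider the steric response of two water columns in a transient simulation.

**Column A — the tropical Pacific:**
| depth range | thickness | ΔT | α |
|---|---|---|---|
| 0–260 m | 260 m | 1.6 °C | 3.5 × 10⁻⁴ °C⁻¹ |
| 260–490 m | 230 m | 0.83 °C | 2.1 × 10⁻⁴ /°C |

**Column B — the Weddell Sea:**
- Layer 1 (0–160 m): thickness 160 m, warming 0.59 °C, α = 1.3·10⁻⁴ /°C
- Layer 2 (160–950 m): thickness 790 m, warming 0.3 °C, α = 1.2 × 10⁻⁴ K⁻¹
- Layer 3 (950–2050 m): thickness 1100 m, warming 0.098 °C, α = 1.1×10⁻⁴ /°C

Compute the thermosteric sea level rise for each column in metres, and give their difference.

A 0–260 m: 3.5×10⁻⁴ × 1.6 × 260 = 0.14560 m
A Layer 2: 230 × 0.83 × 2.1×10⁻⁴ = 0.040089 m
A total: 0.185689 m
B Layer 1: 1.3×10⁻⁴ × 160 × 0.59 = 0.012272 m
B Layer 2: 790 × 0.3 × 1.2×10⁻⁴ = 0.02844 m
B 950–2050 m: 1.1×10⁻⁴ × 0.098 × 1100 = 0.011858 m
B total: 0.05257 m
Difference: 0.185689 − 0.05257 = 0.133119 m

A: 0.19 m; B: 0.053 m; difference 0.13 m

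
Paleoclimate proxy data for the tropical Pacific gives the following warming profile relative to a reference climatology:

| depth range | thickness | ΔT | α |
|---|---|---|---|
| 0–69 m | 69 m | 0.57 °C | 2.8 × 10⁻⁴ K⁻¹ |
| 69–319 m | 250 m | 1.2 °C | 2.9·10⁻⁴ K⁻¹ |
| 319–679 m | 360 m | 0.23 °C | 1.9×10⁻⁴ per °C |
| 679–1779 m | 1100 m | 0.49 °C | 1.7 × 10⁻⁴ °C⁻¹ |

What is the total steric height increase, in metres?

0.21 m of thermosteric rise

Layer 1: 0.57 × 2.8×10⁻⁴ × 69 = 0.0110124 m
69–319 m: 1.2 × 2.9×10⁻⁴ × 250 = 0.08700 m
0.23 × 360 × 1.9×10⁻⁴ = 0.015732 m
679–1779 m: 1.7×10⁻⁴ × 0.49 × 1100 = 0.09163 m
Δh = 0.0110124 + 0.08700 + 0.015732 + 0.09163 = 0.2053744 m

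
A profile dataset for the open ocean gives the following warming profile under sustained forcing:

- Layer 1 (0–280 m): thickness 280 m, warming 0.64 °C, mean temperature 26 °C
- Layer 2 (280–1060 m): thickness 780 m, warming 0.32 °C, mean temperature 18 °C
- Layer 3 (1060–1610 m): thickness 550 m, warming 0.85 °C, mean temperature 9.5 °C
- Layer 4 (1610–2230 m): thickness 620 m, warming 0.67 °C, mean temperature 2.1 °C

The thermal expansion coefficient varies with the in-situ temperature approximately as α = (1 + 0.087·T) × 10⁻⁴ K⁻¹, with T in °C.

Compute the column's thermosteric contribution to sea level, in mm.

Δh = 257 mm

Layer 1: α = (1 + 0.087×26)×10⁻⁴ = 3.262×10⁻⁴ K⁻¹
Layer 2: α = (1 + 0.087×18)×10⁻⁴ = 2.566×10⁻⁴ K⁻¹
Layer 3: α = (1 + 0.087×9.5)×10⁻⁴ = 1.8265×10⁻⁴ K⁻¹
Layer 4: α = (1 + 0.087×2.1)×10⁻⁴ = 1.1827×10⁻⁴ K⁻¹
0–280 m: 3.262×10⁻⁴ × 280 × 0.64 = 0.05845504 m
Layer 2: 0.32 × 780 × 2.566×10⁻⁴ = 0.06404736 m
1060–1610 m: 0.85 × 550 × 1.8265×10⁻⁴ = 0.085388875 m
620 × 0.67 × 1.1827×10⁻⁴ = 0.049129358 m
Δh = 0.05845504 + 0.06404736 + 0.085388875 + 0.049129358 = 0.257020633 m ≈ 257 mm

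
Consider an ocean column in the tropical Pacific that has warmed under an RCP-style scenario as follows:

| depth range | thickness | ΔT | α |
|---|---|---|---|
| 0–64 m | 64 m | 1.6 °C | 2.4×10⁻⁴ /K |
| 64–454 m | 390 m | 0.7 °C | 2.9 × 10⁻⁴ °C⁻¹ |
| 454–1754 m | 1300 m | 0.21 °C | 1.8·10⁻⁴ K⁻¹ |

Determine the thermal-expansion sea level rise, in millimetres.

about 153 mm

0–64 m: 1.6 × 64 × 2.4×10⁻⁴ = 0.024576 m
0.7 × 390 × 2.9×10⁻⁴ = 0.07917 m
Layer 3: 1.8×10⁻⁴ × 1300 × 0.21 = 0.04914 m
Δh = 0.024576 + 0.07917 + 0.04914 = 0.152886 m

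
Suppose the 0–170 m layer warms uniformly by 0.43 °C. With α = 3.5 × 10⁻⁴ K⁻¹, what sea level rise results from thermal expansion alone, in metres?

about 0.0256 m

Δh = αΔT·H = 3.5×10⁻⁴ × 0.43 × 170 = 0.025585 m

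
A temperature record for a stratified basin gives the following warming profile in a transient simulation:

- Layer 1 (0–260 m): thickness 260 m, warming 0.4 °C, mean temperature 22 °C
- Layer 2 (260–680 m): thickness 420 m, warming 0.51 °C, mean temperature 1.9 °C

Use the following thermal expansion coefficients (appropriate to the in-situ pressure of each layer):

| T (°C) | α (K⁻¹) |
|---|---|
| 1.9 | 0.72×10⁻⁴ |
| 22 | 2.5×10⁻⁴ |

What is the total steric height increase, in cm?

Layer 1 at 22 °C → α = 2.5×10⁻⁴ K⁻¹
Layer 2 at 1.9 °C → α = 0.72×10⁻⁴ K⁻¹
2.5×10⁻⁴ × 260 × 0.4 = 0.02600 m
260–680 m: 0.51 × 420 × 0.72×10⁻⁴ = 0.0154224 m
Δh = 0.02600 + 0.0154224 = 0.0414224 m

Δh = 4.14 cm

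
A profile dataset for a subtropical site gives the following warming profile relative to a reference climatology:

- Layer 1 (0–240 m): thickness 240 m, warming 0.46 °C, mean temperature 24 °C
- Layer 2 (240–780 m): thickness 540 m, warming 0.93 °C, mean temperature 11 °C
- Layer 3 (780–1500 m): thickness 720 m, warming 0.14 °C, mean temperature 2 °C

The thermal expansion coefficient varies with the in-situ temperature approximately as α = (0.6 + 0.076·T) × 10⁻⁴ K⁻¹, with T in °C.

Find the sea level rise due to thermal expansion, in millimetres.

about 110 mm

Layer 1: α = (0.6 + 0.076×24)×10⁻⁴ = 2.424×10⁻⁴ K⁻¹
Layer 2: α = (0.6 + 0.076×11)×10⁻⁴ = 1.436×10⁻⁴ K⁻¹
Layer 3: α = (0.6 + 0.076×2)×10⁻⁴ = 0.752×10⁻⁴ K⁻¹
0.46 × 2.424×10⁻⁴ × 240 = 0.02676096 m
Layer 2: 1.436×10⁻⁴ × 540 × 0.93 = 0.07211592 m
Layer 3: 0.752×10⁻⁴ × 720 × 0.14 = 0.00758016 m
Δh = 0.02676096 + 0.07211592 + 0.00758016 = 0.10645704 m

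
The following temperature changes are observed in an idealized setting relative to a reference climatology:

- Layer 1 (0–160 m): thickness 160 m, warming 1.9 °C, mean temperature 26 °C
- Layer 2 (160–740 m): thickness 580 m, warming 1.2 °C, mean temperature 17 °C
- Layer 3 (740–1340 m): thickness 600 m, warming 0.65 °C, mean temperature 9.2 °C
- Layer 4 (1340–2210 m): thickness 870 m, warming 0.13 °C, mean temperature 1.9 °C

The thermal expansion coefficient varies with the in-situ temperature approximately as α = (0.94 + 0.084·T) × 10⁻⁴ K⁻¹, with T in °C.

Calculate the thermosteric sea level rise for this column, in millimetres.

Layer 1: α = (0.94 + 0.084×26)×10⁻⁴ = 3.124×10⁻⁴ K⁻¹
Layer 2: α = (0.94 + 0.084×17)×10⁻⁴ = 2.368×10⁻⁴ K⁻¹
Layer 3: α = (0.94 + 0.084×9.2)×10⁻⁴ = 1.7128×10⁻⁴ K⁻¹
Layer 4: α = (0.94 + 0.084×1.9)×10⁻⁴ = 1.0996×10⁻⁴ K⁻¹
Layer 1: 160 × 3.124×10⁻⁴ × 1.9 = 0.0949696 m
580 × 1.2 × 2.368×10⁻⁴ = 0.1648128 m
Layer 3: 1.7128×10⁻⁴ × 600 × 0.65 = 0.0667992 m
Layer 4: 870 × 1.0996×10⁻⁴ × 0.13 = 0.012436476 m
Δh = 0.0949696 + 0.1648128 + 0.0667992 + 0.012436476 = 0.339018076 m

339 mm of thermosteric rise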